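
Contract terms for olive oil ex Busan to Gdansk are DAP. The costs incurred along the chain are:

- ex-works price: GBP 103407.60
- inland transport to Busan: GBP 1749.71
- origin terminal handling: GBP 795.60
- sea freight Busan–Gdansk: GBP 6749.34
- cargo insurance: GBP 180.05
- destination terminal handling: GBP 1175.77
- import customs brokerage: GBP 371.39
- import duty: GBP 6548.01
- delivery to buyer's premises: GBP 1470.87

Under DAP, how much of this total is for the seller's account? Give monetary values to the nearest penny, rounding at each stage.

Seller's account: GBP 115528.94

DAP: the seller bears all costs to the named destination except import duty and clearance.
Seller's account: goods 103407.60 + inland to port 1749.71 + origin terminal 795.60 + freight 6749.34 + insurance 180.05 + destination terminal 1175.77 + delivery 1470.87 = 115528.94
Buyer's account: brokerage 371.39 + duty 6548.01 = 6919.40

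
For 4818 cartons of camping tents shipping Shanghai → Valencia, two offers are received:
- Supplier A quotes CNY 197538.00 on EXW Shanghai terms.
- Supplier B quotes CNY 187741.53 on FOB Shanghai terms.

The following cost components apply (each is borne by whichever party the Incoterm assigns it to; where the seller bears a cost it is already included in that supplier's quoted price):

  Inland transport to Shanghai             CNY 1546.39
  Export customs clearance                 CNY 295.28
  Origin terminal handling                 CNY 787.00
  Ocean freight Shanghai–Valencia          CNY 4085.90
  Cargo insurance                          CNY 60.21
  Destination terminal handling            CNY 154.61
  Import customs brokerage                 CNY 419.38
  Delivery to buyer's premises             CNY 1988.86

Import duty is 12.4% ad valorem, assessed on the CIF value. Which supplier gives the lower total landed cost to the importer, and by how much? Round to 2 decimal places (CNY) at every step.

Supplier A (EXW):
CIF value = EXW price + inland to port + export clearance + origin terminal + freight + insurance = 197538.00 + 1546.39 + 295.28 + 787.00 + 4085.90 + 60.21 = 204312.78
Import duty = 204312.78 × 12.4% = 25334.78
Buyer bears (A): 1546.39 + 295.28 + 787.00 + 4085.90 + 60.21 + 154.61 + 419.38 + 1988.86 = 9337.63
Landed cost (A) = invoice 197538.00 + 9337.63 + duty 25334.78 = 232210.41
Supplier B (FOB):
CIF value = FOB price + freight + insurance = 187741.53 + 4085.90 + 60.21 = 191887.64
Import duty = 191887.64 × 12.4% = 23794.07
Buyer bears (B): 4085.90 + 60.21 + 154.61 + 419.38 + 1988.86 = 6708.96
Landed cost (B) = invoice 187741.53 + 6708.96 + duty 23794.07 = 218244.56
Difference = |232210.41 − 218244.56| = 13965.85

Supplier B is cheaper by CNY 13965.85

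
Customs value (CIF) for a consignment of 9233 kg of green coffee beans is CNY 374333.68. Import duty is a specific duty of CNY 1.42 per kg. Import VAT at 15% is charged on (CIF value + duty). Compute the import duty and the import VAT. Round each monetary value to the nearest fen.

Import duty = 9233 × 1.42 = 13110.86
VAT base = CIF + duty = 374333.68 + 13110.86 = 387444.54
Import VAT = 387444.54 × 15% = 58116.68

Import duty: CNY 13110.86; import VAT: CNY 58116.68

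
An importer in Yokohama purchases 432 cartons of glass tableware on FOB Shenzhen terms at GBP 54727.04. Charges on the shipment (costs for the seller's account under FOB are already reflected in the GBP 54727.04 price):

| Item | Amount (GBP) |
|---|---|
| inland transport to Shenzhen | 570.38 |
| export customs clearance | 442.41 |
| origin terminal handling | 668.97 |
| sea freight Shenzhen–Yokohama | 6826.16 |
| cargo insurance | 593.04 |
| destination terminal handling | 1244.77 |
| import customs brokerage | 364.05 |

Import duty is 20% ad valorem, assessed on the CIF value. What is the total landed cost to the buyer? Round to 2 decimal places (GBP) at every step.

Total landed cost: GBP 76184.31

FOB: the seller bears costs until goods are on board at the origin port; the buyer bears freight, insurance and all costs thereafter.
Already in the invoice (seller's account under FOB): inland to port, export clearance, origin terminal — exclude.
CIF value = FOB price + freight + insurance = 54727.04 + 6826.16 + 593.04 = 62146.24
Import duty = 62146.24 × 20% = 12429.25
Buyer bears: freight 6826.16 + insurance 593.04 + destination terminal 1244.77 + brokerage 364.05 + duty 12429.25 = 21457.27
Landed cost = invoice 54727.04 + 21457.27 = 76184.31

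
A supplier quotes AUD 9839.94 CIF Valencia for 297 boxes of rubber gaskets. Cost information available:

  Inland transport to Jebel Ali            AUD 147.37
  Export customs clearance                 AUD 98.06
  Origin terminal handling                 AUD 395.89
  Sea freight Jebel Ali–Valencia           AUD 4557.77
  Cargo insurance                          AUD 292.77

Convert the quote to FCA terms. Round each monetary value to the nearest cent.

FCA price: AUD 4593.51

Not relevant to the conversion: inland to port, export clearance — on the seller under both CIF and FCA; already in the CIF price and stays in the FCA price.
From CIF to FCA, the seller no longer bears: origin terminal, freight, insurance.
FCA price = 9839.94 − 395.89 − 4557.77 − 292.77 = 4593.51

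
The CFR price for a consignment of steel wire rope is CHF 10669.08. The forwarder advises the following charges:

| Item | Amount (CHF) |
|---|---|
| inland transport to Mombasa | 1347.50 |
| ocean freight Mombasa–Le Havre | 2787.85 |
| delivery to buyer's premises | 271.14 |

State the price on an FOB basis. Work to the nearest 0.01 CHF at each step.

Not relevant to the conversion: inland to port — on the seller under both CFR and FOB; already in the CFR price and stays in the FOB price. delivery — on the buyer under both terms; not part of either seller's price.
From CFR to FOB, the seller no longer bears: freight.
FOB price = 10669.08 − 2787.85 = 7881.23

FOB price: CHF 7881.23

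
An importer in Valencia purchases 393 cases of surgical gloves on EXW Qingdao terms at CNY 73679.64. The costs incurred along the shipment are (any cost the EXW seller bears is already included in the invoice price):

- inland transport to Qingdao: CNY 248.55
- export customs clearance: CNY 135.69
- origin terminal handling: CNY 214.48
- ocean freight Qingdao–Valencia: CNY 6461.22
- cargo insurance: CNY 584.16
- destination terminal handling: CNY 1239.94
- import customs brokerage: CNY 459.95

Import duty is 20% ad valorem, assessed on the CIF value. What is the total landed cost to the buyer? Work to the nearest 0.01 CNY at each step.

EXW: the seller makes goods available at their premises; the buyer bears all onward costs.
CIF value = EXW price + inland to port + export clearance + origin terminal + freight + insurance = 73679.64 + 248.55 + 135.69 + 214.48 + 6461.22 + 584.16 = 81323.74
Import duty = 81323.74 × 20% = 16264.75
Buyer bears: inland to port 248.55 + export clearance 135.69 + origin terminal 214.48 + freight 6461.22 + insurance 584.16 + destination terminal 1239.94 + brokerage 459.95 + duty 16264.75 = 25608.74
Landed cost = invoice 73679.64 + 25608.74 = 99288.38

Total landed cost: CNY 99288.38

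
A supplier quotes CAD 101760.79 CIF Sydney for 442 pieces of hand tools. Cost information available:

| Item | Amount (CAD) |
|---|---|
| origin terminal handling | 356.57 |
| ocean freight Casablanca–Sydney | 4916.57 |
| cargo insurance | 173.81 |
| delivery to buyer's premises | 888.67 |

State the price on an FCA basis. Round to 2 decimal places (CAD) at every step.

FCA price: CAD 96313.84

Not relevant to the conversion: delivery — on the buyer under both terms; not part of either seller's price.
From CIF to FCA, the seller no longer bears: origin terminal, freight, insurance.
FCA price = 101760.79 − 356.57 − 4916.57 − 173.81 = 96313.84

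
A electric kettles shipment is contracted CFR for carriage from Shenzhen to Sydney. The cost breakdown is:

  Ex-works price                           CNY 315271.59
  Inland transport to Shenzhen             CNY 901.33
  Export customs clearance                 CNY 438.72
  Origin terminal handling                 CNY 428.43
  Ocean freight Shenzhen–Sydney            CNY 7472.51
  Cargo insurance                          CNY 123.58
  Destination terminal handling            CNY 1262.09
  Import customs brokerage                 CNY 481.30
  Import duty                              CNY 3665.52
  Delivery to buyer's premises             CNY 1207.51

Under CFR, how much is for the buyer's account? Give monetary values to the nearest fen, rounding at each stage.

Buyer's account: CNY 6740.00

CFR: the seller pays costs through ocean freight to the destination port, but not insurance.
Seller's account: goods 315271.59 + inland to port 901.33 + export clearance 438.72 + origin terminal 428.43 + freight 7472.51 = 324512.58
Buyer's account: insurance 123.58 + destination terminal 1262.09 + brokerage 481.30 + duty 3665.52 + delivery 1207.51 = 6740.00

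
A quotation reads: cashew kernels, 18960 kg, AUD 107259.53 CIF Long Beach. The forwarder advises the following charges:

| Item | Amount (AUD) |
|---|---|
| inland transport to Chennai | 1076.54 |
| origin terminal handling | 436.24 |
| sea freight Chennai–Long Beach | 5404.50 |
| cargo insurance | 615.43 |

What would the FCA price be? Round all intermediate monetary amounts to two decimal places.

Not relevant to the conversion: inland to port — on the seller under both CIF and FCA; already in the CIF price and stays in the FCA price.
From CIF to FCA, the seller no longer bears: origin terminal, freight, insurance.
FCA price = 107259.53 − 436.24 − 5404.50 − 615.43 = 100803.36

FCA price: AUD 100803.36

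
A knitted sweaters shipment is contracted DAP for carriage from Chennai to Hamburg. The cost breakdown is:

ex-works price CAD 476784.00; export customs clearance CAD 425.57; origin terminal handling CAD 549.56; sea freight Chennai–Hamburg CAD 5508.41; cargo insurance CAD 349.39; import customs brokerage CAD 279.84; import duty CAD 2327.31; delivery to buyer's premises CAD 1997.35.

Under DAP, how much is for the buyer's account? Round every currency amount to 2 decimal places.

Buyer's account: CAD 2607.15

DAP: the seller bears all costs to the named destination except import duty and clearance.
Seller's account: goods 476784.00 + export clearance 425.57 + origin terminal 549.56 + freight 5508.41 + insurance 349.39 + delivery 1997.35 = 485614.28
Buyer's account: brokerage 279.84 + duty 2327.31 = 2607.15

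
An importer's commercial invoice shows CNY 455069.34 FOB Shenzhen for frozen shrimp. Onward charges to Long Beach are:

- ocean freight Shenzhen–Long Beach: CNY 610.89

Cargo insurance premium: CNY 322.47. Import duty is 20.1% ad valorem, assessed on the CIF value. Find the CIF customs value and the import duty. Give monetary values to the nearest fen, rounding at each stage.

CIF value: CNY 456002.70; import duty: CNY 91656.54

CIF = FOB price + freight + insurance
CIF = 455069.34 + 610.89 + 322.47 = 456002.70
Import duty = 456002.70 × 20.1% = 91656.54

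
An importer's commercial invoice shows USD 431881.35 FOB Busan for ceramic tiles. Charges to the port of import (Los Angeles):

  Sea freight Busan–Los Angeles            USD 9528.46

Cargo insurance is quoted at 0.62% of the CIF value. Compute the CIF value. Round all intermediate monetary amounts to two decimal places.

CIF value: USD 444163.62

Let C be the CIF value. C = FOB price + freight + 0.62% × C
C − 0.62% × C = 431881.35 + 9528.46
0.9938 × C = 441409.81
C = 441409.81 / 0.9938 = 444163.62
Insurance premium = 0.62% × 444163.62 = 2753.81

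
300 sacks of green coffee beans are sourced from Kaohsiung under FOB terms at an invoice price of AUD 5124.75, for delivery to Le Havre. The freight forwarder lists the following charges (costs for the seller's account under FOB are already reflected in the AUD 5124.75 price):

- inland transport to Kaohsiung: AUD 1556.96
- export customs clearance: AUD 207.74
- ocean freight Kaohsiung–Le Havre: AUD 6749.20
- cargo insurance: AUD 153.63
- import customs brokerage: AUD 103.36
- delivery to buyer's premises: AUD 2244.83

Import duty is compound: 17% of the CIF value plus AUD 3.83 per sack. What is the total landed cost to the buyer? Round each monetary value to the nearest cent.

FOB: the seller bears costs until goods are on board at the origin port; the buyer bears freight, insurance and all costs thereafter.
Already in the invoice (seller's account under FOB): inland to port, export clearance — exclude.
CIF value = FOB price + freight + insurance = 5124.75 + 6749.20 + 153.63 = 12027.58
Ad valorem component: 12027.58 × 17% = 2044.69
Specific component: 300 × 3.83 = 1149.00
Import duty = 2044.69 + 1149.00 = 3193.69
Buyer bears: freight 6749.20 + insurance 153.63 + brokerage 103.36 + delivery 2244.83 + duty 3193.69 = 12444.71
Landed cost = invoice 5124.75 + 12444.71 = 17569.46

Total landed cost: AUD 17569.46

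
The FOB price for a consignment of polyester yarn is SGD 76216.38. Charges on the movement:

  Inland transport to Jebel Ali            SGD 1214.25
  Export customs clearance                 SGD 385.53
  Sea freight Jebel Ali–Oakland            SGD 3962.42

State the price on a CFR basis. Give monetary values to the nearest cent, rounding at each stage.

CFR price: SGD 80178.80

Not relevant to the conversion: export clearance, inland to port — on the seller under both FOB and CFR; already in the FOB price and stays in the CFR price.
From FOB to CFR, the seller additionally bears: freight.
CFR price = 76216.38 + 3962.42 = 80178.80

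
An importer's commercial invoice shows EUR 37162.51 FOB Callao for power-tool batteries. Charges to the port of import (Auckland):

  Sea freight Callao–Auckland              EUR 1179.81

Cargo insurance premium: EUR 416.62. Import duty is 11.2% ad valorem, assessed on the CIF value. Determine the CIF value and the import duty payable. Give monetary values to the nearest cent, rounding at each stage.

CIF value: EUR 38758.94; import duty: EUR 4341.00

CIF = FOB price + freight + insurance
CIF = 37162.51 + 1179.81 + 416.62 = 38758.94
Import duty = 38758.94 × 11.2% = 4341.00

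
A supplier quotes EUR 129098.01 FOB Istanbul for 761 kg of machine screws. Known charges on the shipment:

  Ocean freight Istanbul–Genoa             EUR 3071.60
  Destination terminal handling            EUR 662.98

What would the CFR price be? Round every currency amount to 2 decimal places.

CFR price: EUR 132169.61

Not relevant to the conversion: destination terminal — on the buyer under both terms; not part of either seller's price.
From FOB to CFR, the seller additionally bears: freight.
CFR price = 129098.01 + 3071.60 = 132169.61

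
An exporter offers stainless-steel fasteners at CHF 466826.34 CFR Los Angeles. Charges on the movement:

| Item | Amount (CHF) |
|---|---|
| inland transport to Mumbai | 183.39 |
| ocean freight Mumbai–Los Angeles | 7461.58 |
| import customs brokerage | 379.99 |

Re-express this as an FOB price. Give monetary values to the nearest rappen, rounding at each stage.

Not relevant to the conversion: inland to port — on the seller under both CFR and FOB; already in the CFR price and stays in the FOB price. brokerage — on the buyer under both terms; not part of either seller's price.
From CFR to FOB, the seller no longer bears: freight.
FOB price = 466826.34 − 7461.58 = 459364.76

FOB price: CHF 459364.76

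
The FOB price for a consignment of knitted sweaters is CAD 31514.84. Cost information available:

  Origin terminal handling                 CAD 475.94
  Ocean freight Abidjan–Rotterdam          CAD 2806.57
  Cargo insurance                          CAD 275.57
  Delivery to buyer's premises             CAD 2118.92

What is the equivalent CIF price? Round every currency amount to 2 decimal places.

Not relevant to the conversion: origin terminal — on the seller under both FOB and CIF; already in the FOB price and stays in the CIF price. delivery — on the buyer under both terms; not part of either seller's price.
From FOB to CIF, the seller additionally bears: freight, insurance.
CIF price = 31514.84 + 2806.57 + 275.57 = 34596.98

CIF price: CAD 34596.98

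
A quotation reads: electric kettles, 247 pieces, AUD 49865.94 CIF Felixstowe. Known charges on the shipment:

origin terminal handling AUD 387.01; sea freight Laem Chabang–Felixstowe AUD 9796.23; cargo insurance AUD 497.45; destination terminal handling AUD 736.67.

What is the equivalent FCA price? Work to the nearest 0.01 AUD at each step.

FCA price: AUD 39185.25

Not relevant to the conversion: destination terminal — on the buyer under both terms; not part of either seller's price.
From CIF to FCA, the seller no longer bears: origin terminal, freight, insurance.
FCA price = 49865.94 − 387.01 − 9796.23 − 497.45 = 39185.25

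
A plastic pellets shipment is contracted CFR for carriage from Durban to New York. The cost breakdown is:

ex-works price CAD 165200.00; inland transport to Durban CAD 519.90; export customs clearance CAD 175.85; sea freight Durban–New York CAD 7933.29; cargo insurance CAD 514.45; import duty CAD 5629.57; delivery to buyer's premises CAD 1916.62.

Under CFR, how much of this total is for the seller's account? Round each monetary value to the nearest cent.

CFR: the seller pays costs through ocean freight to the destination port, but not insurance.
Seller's account: goods 165200.00 + inland to port 519.90 + export clearance 175.85 + freight 7933.29 = 173829.04
Buyer's account: insurance 514.45 + duty 5629.57 + delivery 1916.62 = 8060.64

Seller's account: CAD 173829.04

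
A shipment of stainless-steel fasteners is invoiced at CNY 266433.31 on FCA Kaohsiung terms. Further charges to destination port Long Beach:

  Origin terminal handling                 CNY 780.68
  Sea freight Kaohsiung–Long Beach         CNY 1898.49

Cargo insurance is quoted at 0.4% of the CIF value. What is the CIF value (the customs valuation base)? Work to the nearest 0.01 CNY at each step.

Let C be the CIF value. C = FCA price + pre-shipment costs + freight + 0.4% × C
C − 0.4% × C = 266433.31 + 780.68 + 1898.49
0.996 × C = 269112.48
C = 269112.48 / 0.996 = 270193.25
Insurance premium = 0.4% × 270193.25 = 1080.77

CIF value: CNY 270193.25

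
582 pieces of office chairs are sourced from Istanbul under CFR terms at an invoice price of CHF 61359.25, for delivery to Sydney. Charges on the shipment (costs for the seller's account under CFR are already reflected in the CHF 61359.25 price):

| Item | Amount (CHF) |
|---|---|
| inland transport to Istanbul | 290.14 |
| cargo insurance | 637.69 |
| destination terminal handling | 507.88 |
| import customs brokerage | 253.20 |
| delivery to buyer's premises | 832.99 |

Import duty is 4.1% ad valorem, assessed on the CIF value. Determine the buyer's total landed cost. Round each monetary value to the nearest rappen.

Total landed cost: CHF 66132.88

CFR: the seller pays costs through ocean freight to the destination port, but not insurance.
Already in the invoice (seller's account under CFR): inland to port — exclude.
CIF value = CFR price + insurance = 61359.25 + 637.69 = 61996.94
Import duty = 61996.94 × 4.1% = 2541.87
Buyer bears: insurance 637.69 + destination terminal 507.88 + brokerage 253.20 + delivery 832.99 + duty 2541.87 = 4773.63
Landed cost = invoice 61359.25 + 4773.63 = 66132.88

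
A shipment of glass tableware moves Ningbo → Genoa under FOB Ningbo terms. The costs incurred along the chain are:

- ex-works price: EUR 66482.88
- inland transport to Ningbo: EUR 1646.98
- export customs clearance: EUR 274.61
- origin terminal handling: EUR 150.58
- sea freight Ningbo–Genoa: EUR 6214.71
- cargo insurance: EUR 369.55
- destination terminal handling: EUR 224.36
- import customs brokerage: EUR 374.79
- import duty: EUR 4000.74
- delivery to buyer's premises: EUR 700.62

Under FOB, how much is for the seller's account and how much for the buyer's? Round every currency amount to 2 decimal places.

Seller: EUR 68555.05; buyer: EUR 11884.77

FOB: the seller bears costs until goods are on board at the origin port; the buyer bears freight, insurance and all costs thereafter.
Seller's account: goods 66482.88 + inland to port 1646.98 + export clearance 274.61 + origin terminal 150.58 = 68555.05
Buyer's account: freight 6214.71 + insurance 369.55 + destination terminal 224.36 + brokerage 374.79 + duty 4000.74 + delivery 700.62 = 11884.77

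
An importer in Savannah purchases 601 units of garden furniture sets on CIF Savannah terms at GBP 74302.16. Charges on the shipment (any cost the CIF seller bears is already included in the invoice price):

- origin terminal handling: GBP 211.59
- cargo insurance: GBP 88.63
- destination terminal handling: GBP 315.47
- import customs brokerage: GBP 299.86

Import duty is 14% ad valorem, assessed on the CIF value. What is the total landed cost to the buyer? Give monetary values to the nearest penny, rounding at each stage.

CIF: the seller pays costs through ocean freight and marine insurance to the destination port.
Already in the invoice (seller's account under CIF): origin terminal, insurance — exclude.
The CIF price already equals the CIF value: 74302.16
Import duty = 74302.16 × 14% = 10402.30
Buyer bears: destination terminal 315.47 + brokerage 299.86 + duty 10402.30 = 11017.63
Landed cost = invoice 74302.16 + 11017.63 = 85319.79

Total landed cost: GBP 85319.79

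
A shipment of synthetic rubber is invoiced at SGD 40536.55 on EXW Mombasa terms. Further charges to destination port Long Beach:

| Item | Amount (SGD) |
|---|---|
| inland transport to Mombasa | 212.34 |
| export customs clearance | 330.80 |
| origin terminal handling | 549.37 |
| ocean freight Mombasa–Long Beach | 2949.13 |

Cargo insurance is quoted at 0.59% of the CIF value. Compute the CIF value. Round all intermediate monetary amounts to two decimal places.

Let C be the CIF value. C = EXW price + pre-shipment costs + freight + 0.59% × C
C − 0.59% × C = 40536.55 + 212.34 + 330.80 + 549.37 + 2949.13
0.9941 × C = 44578.19
C = 44578.19 / 0.9941 = 44842.76
Insurance premium = 0.59% × 44842.76 = 264.57

CIF value: SGD 44842.76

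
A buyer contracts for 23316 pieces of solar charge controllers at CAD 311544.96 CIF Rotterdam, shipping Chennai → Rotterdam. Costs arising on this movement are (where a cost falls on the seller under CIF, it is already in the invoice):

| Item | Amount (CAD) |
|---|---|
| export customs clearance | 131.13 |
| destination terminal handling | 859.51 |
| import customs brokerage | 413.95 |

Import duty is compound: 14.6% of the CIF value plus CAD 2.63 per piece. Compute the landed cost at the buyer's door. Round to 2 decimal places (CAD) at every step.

CIF: the seller pays costs through ocean freight and marine insurance to the destination port.
Already in the invoice (seller's account under CIF): export clearance — exclude.
The CIF price already equals the CIF value: 311544.96
Ad valorem component: 311544.96 × 14.6% = 45485.56
Specific component: 23316 × 2.63 = 61321.08
Import duty = 45485.56 + 61321.08 = 106806.64
Buyer bears: destination terminal 859.51 + brokerage 413.95 + duty 106806.64 = 108080.10
Landed cost = invoice 311544.96 + 108080.10 = 419625.06

Total landed cost: CAD 419625.06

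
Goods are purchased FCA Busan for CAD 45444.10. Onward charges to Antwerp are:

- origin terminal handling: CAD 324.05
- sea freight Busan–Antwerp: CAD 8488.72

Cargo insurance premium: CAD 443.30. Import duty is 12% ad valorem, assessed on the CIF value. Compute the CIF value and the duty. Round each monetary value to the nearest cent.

CIF value: CAD 54700.17; import duty: CAD 6564.02

CIF = FCA price + pre-shipment costs + freight + insurance
CIF = 45444.10 + 324.05 + 8488.72 + 443.30 = 54700.17
Import duty = 54700.17 × 12% = 6564.02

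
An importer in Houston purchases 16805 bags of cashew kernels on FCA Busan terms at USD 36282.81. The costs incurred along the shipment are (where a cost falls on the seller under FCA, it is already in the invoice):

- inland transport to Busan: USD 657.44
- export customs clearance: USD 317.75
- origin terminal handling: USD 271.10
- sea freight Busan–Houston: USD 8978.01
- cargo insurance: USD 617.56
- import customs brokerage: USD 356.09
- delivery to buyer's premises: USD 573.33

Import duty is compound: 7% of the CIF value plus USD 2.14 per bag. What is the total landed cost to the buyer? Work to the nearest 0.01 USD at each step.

Total landed cost: USD 86272.06

FCA: the seller delivers export-cleared goods to the carrier; the buyer bears costs from that point.
Already in the invoice (seller's account under FCA): inland to port, export clearance — exclude.
CIF value = FCA price + origin terminal + freight + insurance = 36282.81 + 271.10 + 8978.01 + 617.56 = 46149.48
Ad valorem component: 46149.48 × 7% = 3230.46
Specific component: 16805 × 2.14 = 35962.70
Import duty = 3230.46 + 35962.70 = 39193.16
Buyer bears: origin terminal 271.10 + freight 8978.01 + insurance 617.56 + brokerage 356.09 + delivery 573.33 + duty 39193.16 = 49989.25
Landed cost = invoice 36282.81 + 49989.25 = 86272.06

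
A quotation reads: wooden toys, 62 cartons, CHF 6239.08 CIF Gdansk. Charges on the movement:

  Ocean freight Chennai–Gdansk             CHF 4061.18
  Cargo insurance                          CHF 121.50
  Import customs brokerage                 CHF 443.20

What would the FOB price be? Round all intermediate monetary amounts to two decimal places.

Not relevant to the conversion: brokerage — on the buyer under both terms; not part of either seller's price.
From CIF to FOB, the seller no longer bears: freight, insurance.
FOB price = 6239.08 − 4061.18 − 121.50 = 2056.40

FOB price: CHF 2056.40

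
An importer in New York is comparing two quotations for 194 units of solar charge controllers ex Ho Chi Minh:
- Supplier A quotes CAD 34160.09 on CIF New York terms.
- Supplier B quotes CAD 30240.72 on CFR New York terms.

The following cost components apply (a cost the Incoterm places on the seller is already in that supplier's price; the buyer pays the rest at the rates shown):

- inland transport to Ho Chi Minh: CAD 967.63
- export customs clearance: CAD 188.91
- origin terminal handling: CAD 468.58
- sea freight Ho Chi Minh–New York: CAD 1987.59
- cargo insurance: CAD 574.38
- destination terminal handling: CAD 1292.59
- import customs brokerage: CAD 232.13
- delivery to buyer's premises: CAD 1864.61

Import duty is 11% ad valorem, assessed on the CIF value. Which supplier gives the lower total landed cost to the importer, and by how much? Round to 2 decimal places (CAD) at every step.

Supplier B is cheaper by CAD 3712.94

Supplier A (CIF):
The CIF price already equals the CIF value: 34160.09
Import duty = 34160.09 × 11% = 3757.61
Buyer bears (A): 1292.59 + 232.13 + 1864.61 = 3389.33
Landed cost (A) = invoice 34160.09 + 3389.33 + duty 3757.61 = 41307.03
Supplier B (CFR):
CIF value = CFR price + insurance = 30240.72 + 574.38 = 30815.10
Import duty = 30815.10 × 11% = 3389.66
Buyer bears (B): 574.38 + 1292.59 + 232.13 + 1864.61 = 3963.71
Landed cost (B) = invoice 30240.72 + 3963.71 + duty 3389.66 = 37594.09
Difference = |41307.03 − 37594.09| = 3712.94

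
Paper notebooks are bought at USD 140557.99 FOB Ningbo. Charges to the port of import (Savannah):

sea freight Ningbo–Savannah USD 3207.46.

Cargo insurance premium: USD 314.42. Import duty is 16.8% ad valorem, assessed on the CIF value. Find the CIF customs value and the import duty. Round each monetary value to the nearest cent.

CIF = FOB price + freight + insurance
CIF = 140557.99 + 3207.46 + 314.42 = 144079.87
Import duty = 144079.87 × 16.8% = 24205.42

CIF value: USD 144079.87; import duty: USD 24205.42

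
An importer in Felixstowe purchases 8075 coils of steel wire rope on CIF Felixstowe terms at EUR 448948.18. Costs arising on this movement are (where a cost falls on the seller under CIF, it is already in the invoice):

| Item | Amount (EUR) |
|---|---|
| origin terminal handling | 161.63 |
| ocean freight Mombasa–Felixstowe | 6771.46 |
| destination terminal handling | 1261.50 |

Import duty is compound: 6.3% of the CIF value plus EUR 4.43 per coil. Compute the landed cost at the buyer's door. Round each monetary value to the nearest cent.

CIF: the seller pays costs through ocean freight and marine insurance to the destination port.
Already in the invoice (seller's account under CIF): origin terminal, freight — exclude.
The CIF price already equals the CIF value: 448948.18
Ad valorem component: 448948.18 × 6.3% = 28283.74
Specific component: 8075 × 4.43 = 35772.25
Import duty = 28283.74 + 35772.25 = 64055.99
Buyer bears: destination terminal 1261.50 + duty 64055.99 = 65317.49
Landed cost = invoice 448948.18 + 65317.49 = 514265.67

Total landed cost: EUR 514265.67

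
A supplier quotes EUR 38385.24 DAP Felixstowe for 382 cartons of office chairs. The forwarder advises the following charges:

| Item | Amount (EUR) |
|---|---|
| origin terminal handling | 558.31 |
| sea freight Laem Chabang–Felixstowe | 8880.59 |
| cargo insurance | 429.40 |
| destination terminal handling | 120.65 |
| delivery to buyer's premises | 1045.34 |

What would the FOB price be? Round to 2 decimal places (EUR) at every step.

FOB price: EUR 27909.26

Not relevant to the conversion: origin terminal — on the seller under both DAP and FOB; already in the DAP price and stays in the FOB price.
From DAP to FOB, the seller no longer bears: freight, insurance, destination terminal, delivery.
FOB price = 38385.24 − 8880.59 − 429.40 − 120.65 − 1045.34 = 27909.26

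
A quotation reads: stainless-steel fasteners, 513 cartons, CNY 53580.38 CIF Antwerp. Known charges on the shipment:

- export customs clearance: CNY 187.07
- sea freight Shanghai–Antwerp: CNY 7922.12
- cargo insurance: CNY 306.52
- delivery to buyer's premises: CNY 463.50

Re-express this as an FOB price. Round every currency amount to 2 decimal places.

Not relevant to the conversion: export clearance — on the seller under both CIF and FOB; already in the CIF price and stays in the FOB price. delivery — on the buyer under both terms; not part of either seller's price.
From CIF to FOB, the seller no longer bears: freight, insurance.
FOB price = 53580.38 − 7922.12 − 306.52 = 45351.74

FOB price: CNY 45351.74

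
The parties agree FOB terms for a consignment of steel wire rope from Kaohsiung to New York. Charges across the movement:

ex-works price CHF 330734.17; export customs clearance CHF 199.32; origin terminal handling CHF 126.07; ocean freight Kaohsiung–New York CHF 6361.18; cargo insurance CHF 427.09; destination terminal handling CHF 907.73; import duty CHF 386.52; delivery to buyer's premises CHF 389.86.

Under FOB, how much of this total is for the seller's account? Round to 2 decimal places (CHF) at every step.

FOB: the seller bears costs until goods are on board at the origin port; the buyer bears freight, insurance and all costs thereafter.
Seller's account: goods 330734.17 + export clearance 199.32 + origin terminal 126.07 = 331059.56
Buyer's account: freight 6361.18 + insurance 427.09 + destination terminal 907.73 + duty 386.52 + delivery 389.86 = 8472.38

Seller's account: CHF 331059.56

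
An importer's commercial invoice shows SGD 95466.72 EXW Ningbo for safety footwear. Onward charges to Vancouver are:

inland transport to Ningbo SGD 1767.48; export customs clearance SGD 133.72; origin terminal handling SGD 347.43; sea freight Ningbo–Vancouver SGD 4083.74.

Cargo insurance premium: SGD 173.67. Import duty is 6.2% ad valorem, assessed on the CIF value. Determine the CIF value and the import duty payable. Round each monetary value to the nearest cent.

CIF = EXW price + pre-shipment costs + freight + insurance
CIF = 95466.72 + 1767.48 + 133.72 + 347.43 + 4083.74 + 173.67 = 101972.76
Import duty = 101972.76 × 6.2% = 6322.31

CIF value: SGD 101972.76; import duty: SGD 6322.31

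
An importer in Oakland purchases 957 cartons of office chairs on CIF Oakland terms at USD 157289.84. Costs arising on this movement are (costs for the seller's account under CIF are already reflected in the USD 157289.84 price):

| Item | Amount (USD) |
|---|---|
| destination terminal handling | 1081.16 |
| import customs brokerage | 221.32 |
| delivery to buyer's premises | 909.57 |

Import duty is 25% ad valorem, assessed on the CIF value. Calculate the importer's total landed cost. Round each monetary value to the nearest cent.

CIF: the seller pays costs through ocean freight and marine insurance to the destination port.
The CIF price already equals the CIF value: 157289.84
Import duty = 157289.84 × 25% = 39322.46
Buyer bears: destination terminal 1081.16 + brokerage 221.32 + delivery 909.57 + duty 39322.46 = 41534.51
Landed cost = invoice 157289.84 + 41534.51 = 198824.35

Total landed cost: USD 198824.35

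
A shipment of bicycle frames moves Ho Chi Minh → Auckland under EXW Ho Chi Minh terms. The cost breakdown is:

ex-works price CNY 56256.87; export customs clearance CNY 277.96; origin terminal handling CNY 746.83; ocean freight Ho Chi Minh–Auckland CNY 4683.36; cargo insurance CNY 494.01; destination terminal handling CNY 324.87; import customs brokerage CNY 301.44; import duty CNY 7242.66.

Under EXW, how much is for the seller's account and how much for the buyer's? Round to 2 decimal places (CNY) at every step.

EXW: the seller makes goods available at their premises; the buyer bears all onward costs.
Seller's account: goods 56256.87 = 56256.87
Buyer's account: export clearance 277.96 + origin terminal 746.83 + freight 4683.36 + insurance 494.01 + destination terminal 324.87 + brokerage 301.44 + duty 7242.66 = 14071.13

Seller: CNY 56256.87; buyer: CNY 14071.13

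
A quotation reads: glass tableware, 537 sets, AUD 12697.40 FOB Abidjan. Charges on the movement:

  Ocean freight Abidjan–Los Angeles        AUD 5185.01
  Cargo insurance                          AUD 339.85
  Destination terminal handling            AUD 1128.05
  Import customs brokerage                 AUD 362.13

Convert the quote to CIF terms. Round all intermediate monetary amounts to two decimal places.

Not relevant to the conversion: destination terminal, brokerage — on the buyer under both terms; not part of either seller's price.
From FOB to CIF, the seller additionally bears: freight, insurance.
CIF price = 12697.40 + 5185.01 + 339.85 = 18222.26

CIF price: AUD 18222.26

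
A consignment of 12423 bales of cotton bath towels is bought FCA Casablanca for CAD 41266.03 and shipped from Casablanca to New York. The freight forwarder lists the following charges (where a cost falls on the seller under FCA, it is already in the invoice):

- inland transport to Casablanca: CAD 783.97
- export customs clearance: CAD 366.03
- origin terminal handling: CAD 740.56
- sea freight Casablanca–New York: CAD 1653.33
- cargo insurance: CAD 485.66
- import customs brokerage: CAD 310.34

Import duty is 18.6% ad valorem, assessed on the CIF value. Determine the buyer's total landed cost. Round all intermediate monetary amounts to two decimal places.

FCA: the seller delivers export-cleared goods to the carrier; the buyer bears costs from that point.
Already in the invoice (seller's account under FCA): inland to port, export clearance — exclude.
CIF value = FCA price + origin terminal + freight + insurance = 41266.03 + 740.56 + 1653.33 + 485.66 = 44145.58
Import duty = 44145.58 × 18.6% = 8211.08
Buyer bears: origin terminal 740.56 + freight 1653.33 + insurance 485.66 + brokerage 310.34 + duty 8211.08 = 11400.97
Landed cost = invoice 41266.03 + 11400.97 = 52667.00

Total landed cost: CAD 52667.00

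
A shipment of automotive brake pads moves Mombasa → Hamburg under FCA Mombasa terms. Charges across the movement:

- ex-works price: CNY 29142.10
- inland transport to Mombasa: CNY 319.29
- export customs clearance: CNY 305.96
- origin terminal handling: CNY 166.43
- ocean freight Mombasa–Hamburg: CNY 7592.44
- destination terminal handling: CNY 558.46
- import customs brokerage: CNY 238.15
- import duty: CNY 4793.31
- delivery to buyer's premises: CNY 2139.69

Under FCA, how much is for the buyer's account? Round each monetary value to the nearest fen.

FCA: the seller delivers export-cleared goods to the carrier; the buyer bears costs from that point.
Seller's account: goods 29142.10 + inland to port 319.29 + export clearance 305.96 = 29767.35
Buyer's account: origin terminal 166.43 + freight 7592.44 + destination terminal 558.46 + brokerage 238.15 + duty 4793.31 + delivery 2139.69 = 15488.48

Buyer's account: CNY 15488.48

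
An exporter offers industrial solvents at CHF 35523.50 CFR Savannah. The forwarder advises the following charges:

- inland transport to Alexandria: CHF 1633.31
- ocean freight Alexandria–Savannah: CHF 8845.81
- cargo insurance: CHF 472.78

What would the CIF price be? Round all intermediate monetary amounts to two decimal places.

CIF price: CHF 35996.28

Not relevant to the conversion: inland to port, freight — on the seller under both CFR and CIF; already in the CFR price and stays in the CIF price.
From CFR to CIF, the seller additionally bears: insurance.
CIF price = 35523.50 + 472.78 = 35996.28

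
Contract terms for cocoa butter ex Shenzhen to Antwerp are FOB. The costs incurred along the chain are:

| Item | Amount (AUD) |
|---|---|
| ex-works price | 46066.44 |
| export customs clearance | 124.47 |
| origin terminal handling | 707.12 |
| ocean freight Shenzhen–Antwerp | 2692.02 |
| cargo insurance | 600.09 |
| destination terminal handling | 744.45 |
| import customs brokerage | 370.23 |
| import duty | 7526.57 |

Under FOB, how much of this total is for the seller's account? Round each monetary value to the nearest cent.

FOB: the seller bears costs until goods are on board at the origin port; the buyer bears freight, insurance and all costs thereafter.
Seller's account: goods 46066.44 + export clearance 124.47 + origin terminal 707.12 = 46898.03
Buyer's account: freight 2692.02 + insurance 600.09 + destination terminal 744.45 + brokerage 370.23 + duty 7526.57 = 11933.36

Seller's account: AUD 46898.03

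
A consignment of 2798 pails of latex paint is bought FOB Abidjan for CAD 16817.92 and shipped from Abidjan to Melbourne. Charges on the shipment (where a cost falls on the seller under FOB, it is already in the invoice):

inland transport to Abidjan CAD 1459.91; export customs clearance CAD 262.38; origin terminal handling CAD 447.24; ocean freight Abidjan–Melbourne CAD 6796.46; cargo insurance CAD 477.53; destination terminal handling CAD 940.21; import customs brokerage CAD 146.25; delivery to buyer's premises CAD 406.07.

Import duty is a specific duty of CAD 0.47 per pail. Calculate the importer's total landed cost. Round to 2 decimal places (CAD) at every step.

FOB: the seller bears costs until goods are on board at the origin port; the buyer bears freight, insurance and all costs thereafter.
Already in the invoice (seller's account under FOB): inland to port, export clearance, origin terminal — exclude.
CIF value = FOB price + freight + insurance = 16817.92 + 6796.46 + 477.53 = 24091.91
Import duty = 2798 × 0.47 = 1315.06
Buyer bears: freight 6796.46 + insurance 477.53 + destination terminal 940.21 + brokerage 146.25 + delivery 406.07 + duty 1315.06 = 10081.58
Landed cost = invoice 16817.92 + 10081.58 = 26899.50

Total landed cost: CAD 26899.50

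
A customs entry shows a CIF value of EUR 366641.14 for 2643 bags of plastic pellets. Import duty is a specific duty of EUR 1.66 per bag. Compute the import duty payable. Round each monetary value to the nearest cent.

Import duty: EUR 4387.38

Import duty = 2643 × 1.66 = 4387.38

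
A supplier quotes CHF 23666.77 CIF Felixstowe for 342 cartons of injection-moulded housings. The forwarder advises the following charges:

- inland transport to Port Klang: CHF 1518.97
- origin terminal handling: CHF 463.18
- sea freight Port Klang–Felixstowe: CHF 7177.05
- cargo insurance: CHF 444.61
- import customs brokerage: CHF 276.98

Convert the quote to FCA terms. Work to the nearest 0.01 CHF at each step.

FCA price: CHF 15581.93

Not relevant to the conversion: inland to port — on the seller under both CIF and FCA; already in the CIF price and stays in the FCA price. brokerage — on the buyer under both terms; not part of either seller's price.
From CIF to FCA, the seller no longer bears: origin terminal, freight, insurance.
FCA price = 23666.77 − 463.18 − 7177.05 − 444.61 = 15581.93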